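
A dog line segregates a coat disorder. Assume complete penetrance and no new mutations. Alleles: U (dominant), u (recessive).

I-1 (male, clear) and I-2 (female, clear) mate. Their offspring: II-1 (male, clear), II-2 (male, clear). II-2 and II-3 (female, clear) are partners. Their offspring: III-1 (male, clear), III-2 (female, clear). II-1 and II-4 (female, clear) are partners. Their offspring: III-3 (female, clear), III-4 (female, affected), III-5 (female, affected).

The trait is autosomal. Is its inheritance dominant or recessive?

II-1 and II-4 are both clear yet have an affected child III-4. Under dominance, an affected child requires at least one affected parent, so the trait cannot be dominant.

recessive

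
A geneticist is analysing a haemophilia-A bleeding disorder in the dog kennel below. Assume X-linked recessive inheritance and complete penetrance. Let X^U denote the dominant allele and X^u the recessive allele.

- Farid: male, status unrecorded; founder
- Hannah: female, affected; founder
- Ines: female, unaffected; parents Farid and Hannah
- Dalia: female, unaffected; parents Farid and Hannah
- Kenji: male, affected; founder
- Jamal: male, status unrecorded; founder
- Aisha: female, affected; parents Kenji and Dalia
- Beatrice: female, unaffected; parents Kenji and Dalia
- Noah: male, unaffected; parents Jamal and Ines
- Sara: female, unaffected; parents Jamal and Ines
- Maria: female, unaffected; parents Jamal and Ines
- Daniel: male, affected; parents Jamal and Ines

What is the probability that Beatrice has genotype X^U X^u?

Beatrice is unaffected so carries U and received u from Kenji (X^u Y), so Beatrice is X^U X^u, giving P(X^U X^u) = 1.

1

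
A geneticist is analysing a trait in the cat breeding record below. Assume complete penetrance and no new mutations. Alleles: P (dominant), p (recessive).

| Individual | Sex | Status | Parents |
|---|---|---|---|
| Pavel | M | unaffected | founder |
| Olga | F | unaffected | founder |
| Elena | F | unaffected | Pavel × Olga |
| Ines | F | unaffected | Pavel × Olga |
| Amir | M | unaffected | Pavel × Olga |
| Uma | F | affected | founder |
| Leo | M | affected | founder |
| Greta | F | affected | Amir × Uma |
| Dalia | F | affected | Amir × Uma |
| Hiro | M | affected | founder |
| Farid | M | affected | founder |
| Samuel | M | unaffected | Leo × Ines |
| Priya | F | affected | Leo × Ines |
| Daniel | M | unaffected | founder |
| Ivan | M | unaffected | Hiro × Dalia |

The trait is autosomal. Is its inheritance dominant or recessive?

Hiro and Dalia are both affected yet have an unaffected child Ivan. Under a recessive model two affected parents are homozygous and every child would be affected, so the trait cannot be recessive.

dominant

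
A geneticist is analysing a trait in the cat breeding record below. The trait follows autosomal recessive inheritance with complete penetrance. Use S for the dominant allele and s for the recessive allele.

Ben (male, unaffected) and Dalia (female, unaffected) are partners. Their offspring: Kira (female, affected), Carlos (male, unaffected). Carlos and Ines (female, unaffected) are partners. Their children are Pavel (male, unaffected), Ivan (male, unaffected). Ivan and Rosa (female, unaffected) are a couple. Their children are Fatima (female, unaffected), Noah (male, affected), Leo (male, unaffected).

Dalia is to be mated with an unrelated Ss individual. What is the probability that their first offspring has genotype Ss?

Dalia is unaffected so carries S and passed s to Kira (ss), so Dalia is Ss.
The cross gives 1/4 SS : 1/2 Ss : 1/4 ss, so P(offspring has genotype Ss) = 1/2.

1/2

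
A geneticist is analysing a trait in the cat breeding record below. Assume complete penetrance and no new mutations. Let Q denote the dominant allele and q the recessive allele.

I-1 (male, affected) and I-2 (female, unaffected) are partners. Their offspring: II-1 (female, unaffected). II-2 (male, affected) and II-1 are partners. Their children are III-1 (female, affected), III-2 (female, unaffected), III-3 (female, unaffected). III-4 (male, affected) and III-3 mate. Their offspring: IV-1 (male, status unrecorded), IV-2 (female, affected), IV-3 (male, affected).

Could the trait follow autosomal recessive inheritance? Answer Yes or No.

Yes

A consistent assignment under autosomal recessive exists: I-1 qq, I-2 QQ, II-1 Qq, II-2 qq, III-1 qq, III-2 Qq, III-3 Qq, III-4 qq, IV-1 Qq, IV-2 qq, IV-3 qq.
In this assignment every recorded phenotype matches its genotype and every non-founder's genotype is obtainable from its parents' genotypes, so the pedigree is consistent.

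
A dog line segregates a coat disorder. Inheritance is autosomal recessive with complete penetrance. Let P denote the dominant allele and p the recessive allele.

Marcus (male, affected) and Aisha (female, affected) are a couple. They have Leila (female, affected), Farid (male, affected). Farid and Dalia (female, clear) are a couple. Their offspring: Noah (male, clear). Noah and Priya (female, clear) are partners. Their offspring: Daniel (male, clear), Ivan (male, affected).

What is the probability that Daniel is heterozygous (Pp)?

2/3

Noah is clear so carries P and received p from Farid (pp), so Noah is Pp.
Priya is clear so carries P and passed p to Ivan (pp), so Priya is Pp.
Their cross gives offspring ratios 1/4 PP : 1/2 Pp : 1/4 pp. Conditioning on Daniel being clear, P(Pp) = 1/2 / 3/4 = 2/3.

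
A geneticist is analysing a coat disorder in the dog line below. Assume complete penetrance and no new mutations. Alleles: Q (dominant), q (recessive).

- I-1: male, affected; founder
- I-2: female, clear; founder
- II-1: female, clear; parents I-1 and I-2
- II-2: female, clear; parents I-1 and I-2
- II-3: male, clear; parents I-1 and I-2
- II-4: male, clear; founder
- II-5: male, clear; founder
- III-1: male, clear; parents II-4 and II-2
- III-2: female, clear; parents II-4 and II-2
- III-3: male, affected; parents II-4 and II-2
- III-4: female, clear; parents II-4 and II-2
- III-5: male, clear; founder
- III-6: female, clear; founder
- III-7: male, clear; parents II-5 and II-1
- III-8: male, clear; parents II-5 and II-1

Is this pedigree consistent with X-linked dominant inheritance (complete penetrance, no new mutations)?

Under X-linked dominant, II-1 (clear, female) cannot arise from I-1 (affected) × I-2 (clear).

No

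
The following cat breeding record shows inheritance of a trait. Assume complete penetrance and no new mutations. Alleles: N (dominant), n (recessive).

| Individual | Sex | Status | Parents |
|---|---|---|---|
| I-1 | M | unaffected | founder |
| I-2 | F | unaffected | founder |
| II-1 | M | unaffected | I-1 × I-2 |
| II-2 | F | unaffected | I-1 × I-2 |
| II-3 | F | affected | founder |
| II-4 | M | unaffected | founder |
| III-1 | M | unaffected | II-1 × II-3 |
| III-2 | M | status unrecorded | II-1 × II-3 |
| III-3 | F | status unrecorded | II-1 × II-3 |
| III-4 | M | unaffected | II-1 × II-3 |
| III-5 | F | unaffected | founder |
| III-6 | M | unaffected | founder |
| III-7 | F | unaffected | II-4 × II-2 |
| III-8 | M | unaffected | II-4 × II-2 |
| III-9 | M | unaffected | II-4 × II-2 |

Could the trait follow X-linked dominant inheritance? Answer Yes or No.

Yes

A consistent assignment under X-linked dominant exists: I-1 X^n Y, I-2 X^n X^n, II-1 X^n Y, II-2 X^n X^n, II-3 X^N X^n, II-4 X^n Y, III-1 X^n Y, III-2 X^N Y, III-3 X^N X^n, III-4 X^n Y, III-5 X^n X^n, III-6 X^n Y, III-7 X^n X^n, III-8 X^n Y, III-9 X^n Y.
In this assignment every recorded phenotype matches its genotype and every non-founder's genotype is obtainable from its parents' genotypes, so the pedigree is consistent.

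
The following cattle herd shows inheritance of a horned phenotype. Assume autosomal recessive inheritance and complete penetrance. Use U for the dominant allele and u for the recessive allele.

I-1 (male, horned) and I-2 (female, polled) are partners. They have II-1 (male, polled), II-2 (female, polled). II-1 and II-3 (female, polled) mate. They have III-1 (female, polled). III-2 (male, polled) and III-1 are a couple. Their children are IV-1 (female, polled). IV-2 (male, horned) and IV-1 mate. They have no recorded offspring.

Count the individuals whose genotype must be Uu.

Obligate heterozygotes: II-1 is polled so carries U and received u from I-1 (uu), so II-1 is Uu; II-2 is polled so carries U and received u from I-1 (uu), so II-2 is Uu.
Every other individual is either homozygous by phenotype or has at least one consistent homozygous assignment, so the count is 2.

2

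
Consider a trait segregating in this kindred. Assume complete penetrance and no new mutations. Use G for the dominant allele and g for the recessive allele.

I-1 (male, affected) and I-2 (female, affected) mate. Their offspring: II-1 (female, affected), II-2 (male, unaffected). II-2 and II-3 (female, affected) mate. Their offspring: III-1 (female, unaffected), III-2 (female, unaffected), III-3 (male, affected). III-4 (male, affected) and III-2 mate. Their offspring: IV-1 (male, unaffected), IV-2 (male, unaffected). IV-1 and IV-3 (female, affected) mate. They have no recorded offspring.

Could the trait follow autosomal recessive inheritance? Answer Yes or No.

No

Under autosomal recessive, II-2 (unaffected, male) cannot arise from I-1 (affected) × I-2 (affected).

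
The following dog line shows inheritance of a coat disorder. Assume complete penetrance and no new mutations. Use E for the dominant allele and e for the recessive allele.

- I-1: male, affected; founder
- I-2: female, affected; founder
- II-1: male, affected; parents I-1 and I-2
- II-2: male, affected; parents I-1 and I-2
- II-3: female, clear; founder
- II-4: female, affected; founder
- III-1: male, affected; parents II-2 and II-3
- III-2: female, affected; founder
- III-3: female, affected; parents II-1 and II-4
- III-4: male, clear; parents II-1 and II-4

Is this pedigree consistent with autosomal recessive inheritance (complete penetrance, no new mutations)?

Under autosomal recessive, III-4 (clear, male) cannot arise from II-1 (affected) × II-4 (affected).

No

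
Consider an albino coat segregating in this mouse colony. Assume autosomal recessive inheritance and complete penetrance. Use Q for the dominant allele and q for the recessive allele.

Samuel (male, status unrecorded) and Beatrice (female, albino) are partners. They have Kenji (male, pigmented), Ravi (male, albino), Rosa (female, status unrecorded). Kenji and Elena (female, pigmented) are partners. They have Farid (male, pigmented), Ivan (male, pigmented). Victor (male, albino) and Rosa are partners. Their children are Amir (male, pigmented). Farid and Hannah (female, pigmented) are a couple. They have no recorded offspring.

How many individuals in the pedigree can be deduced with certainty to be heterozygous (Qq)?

Obligate heterozygotes: Samuel passed Q to Kenji (Qq, whose q came from Beatrice) and passed q to Ravi (qq), so Samuel is Qq; Kenji is pigmented so carries Q and received q from Beatrice (qq), so Kenji is Qq; Rosa passed Q to Amir (Qq, whose q came from Victor) and received q from Beatrice (qq), so Rosa is Qq; Amir is pigmented so carries Q and received q from Victor (qq), so Amir is Qq.
Every other individual is either homozygous by phenotype or has at least one consistent homozygous assignment, so the count is 4.

4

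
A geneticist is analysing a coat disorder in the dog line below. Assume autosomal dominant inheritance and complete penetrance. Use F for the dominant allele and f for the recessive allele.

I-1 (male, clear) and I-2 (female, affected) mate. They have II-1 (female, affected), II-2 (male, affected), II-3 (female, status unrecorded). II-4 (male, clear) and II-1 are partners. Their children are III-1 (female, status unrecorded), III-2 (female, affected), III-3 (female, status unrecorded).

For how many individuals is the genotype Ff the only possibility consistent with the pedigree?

Obligate heterozygotes: II-1 is affected so carries F and received f from I-1 (ff), so II-1 is Ff; II-2 is affected so carries F and received f from I-1 (ff), so II-2 is Ff; III-2 is affected so carries F and received f from II-4 (ff), so III-2 is Ff.
Every other individual is either homozygous by phenotype or has at least one consistent homozygous assignment, so the count is 3.

3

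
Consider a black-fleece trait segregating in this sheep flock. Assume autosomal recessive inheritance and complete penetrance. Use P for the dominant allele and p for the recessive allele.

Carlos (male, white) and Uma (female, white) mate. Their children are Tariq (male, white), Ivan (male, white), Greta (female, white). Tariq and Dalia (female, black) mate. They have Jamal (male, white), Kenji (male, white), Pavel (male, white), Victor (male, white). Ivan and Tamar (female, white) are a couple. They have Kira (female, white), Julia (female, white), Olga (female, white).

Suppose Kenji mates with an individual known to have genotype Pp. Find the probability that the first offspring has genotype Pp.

Kenji is white so carries P and received p from Dalia (pp), so Kenji is Pp.
The cross gives 1/4 PP : 1/2 Pp : 1/4 pp, so P(offspring has genotype Pp) = 1/2.

1/2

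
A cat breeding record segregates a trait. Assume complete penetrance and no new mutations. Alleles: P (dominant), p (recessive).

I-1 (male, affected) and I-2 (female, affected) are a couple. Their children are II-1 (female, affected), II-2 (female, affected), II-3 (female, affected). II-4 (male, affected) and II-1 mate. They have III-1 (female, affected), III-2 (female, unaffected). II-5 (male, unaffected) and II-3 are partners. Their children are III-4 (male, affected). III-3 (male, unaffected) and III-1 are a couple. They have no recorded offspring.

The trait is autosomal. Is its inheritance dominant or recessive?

II-4 and II-1 are both affected yet have an unaffected child III-2. Under a recessive model two affected parents are homozygous and every child would be affected, so the trait cannot be recessive.

dominant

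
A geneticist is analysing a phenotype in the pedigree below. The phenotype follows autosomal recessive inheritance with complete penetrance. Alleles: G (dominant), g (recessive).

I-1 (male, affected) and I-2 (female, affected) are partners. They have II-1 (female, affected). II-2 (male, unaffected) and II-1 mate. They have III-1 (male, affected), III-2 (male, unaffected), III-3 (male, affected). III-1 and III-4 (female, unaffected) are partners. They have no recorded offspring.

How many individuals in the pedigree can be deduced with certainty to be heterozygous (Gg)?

Obligate heterozygotes: II-2 is unaffected so carries G and passed g to III-1 (gg), so II-2 is Gg; III-2 is unaffected so carries G and received g from II-1 (gg), so III-2 is Gg.
Every other individual is either homozygous by phenotype or has at least one consistent homozygous assignment, so the count is 2.

2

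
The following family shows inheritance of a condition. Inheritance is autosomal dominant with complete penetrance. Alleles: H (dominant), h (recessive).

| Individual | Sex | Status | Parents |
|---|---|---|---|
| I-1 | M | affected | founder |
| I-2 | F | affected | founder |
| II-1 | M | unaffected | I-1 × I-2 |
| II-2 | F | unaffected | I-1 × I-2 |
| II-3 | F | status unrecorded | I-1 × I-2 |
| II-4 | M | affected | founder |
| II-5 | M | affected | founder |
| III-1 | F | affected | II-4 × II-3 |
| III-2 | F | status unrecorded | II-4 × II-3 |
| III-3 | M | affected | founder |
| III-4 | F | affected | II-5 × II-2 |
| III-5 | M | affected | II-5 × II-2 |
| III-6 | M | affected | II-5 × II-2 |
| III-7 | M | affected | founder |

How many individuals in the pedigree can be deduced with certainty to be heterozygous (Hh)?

Obligate heterozygotes: I-1 is affected so carries H and passed h to II-1 (hh), so I-1 is Hh; I-2 is affected so carries H and passed h to II-1 (hh), so I-2 is Hh; III-4 is affected so carries H and received h from II-2 (hh), so III-4 is Hh; III-5 is affected so carries H and received h from II-2 (hh), so III-5 is Hh; III-6 is affected so carries H and received h from II-2 (hh), so III-6 is Hh.
Every other individual is either homozygous by phenotype or has at least one consistent homozygous assignment, so the count is 5.

5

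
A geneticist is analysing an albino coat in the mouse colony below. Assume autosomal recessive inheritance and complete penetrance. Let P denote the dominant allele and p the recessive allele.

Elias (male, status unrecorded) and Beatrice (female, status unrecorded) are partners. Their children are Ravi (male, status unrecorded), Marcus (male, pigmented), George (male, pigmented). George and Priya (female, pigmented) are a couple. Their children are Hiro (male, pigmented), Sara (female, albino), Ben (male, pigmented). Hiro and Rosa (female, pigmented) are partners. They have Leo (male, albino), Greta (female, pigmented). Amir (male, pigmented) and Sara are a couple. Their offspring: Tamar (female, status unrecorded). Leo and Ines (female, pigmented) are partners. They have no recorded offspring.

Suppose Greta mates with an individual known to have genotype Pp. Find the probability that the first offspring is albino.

1/6

Hiro is pigmented so carries P and passed p to Leo (pp), so Hiro is Pp.
Rosa is pigmented so carries P and passed p to Leo (pp), so Rosa is Pp.
Greta is a pigmented offspring of Hiro (Pp) × Rosa (Pp), whose cross gives 1/4 PP : 1/2 Pp : 1/4 pp; conditioning on being pigmented, Greta is PP with probability 1/3, Pp with probability 2/3.
Summing over parental genotype combinations, P(offspring is albino) = 2/3·1/4 = 1/6.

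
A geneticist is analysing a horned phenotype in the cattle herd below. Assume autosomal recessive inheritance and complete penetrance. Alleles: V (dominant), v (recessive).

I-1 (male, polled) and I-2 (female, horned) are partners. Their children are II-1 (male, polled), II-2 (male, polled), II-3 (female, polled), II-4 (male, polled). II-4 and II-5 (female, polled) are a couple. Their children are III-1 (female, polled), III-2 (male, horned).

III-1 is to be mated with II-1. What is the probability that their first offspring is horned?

II-4 is polled so carries V and received v from I-2 (vv), so II-4 is Vv.
II-5 is polled so carries V and passed v to III-2 (vv), so II-5 is Vv.
III-1 is a polled offspring of II-4 (Vv) × II-5 (Vv), whose cross gives 1/4 VV : 1/2 Vv : 1/4 vv; conditioning on being polled, III-1 is VV with probability 1/3, Vv with probability 2/3.
II-1 is polled so carries V and received v from I-2 (vv), so II-1 is Vv.
Summing over parental genotype combinations, P(offspring is horned) = 2/3·1/4 = 1/6.

1/6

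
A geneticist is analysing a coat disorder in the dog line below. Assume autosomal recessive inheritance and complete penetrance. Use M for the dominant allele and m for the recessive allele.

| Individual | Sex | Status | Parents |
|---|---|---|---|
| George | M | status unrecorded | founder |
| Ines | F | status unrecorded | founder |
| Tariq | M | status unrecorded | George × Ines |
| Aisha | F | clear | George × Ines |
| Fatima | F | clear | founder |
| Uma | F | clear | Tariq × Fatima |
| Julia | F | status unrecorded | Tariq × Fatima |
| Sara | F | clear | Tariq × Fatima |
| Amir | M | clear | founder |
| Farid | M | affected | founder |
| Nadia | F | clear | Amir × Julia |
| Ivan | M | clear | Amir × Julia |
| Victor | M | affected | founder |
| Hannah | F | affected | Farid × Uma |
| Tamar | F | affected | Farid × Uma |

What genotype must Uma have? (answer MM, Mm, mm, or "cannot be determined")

From phenotype alone, Uma is MM or Mm.
Uma is clear so carries M and passed m to Hannah (mm), so Uma is Mm.

Mm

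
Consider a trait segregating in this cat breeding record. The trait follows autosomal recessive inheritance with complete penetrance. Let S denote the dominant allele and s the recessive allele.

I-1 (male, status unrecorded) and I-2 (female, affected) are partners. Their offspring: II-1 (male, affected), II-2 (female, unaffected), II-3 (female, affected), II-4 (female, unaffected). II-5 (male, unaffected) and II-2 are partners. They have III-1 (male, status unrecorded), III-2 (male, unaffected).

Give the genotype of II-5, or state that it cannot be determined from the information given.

cannot be determined

II-5's phenotype allows SS or Ss, and no parent or child forces a single allele at both positions; consistent genotype assignments exist with II-5 as SS or Ss.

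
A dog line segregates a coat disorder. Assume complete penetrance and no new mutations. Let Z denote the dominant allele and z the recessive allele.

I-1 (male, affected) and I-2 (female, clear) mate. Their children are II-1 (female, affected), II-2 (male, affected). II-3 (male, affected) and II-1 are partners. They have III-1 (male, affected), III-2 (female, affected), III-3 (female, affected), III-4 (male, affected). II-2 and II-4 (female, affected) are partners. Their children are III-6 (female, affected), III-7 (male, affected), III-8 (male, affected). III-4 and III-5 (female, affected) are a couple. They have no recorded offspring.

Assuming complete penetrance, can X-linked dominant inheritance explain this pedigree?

No

Under X-linked dominant, II-2 (affected, male) cannot arise from I-1 (affected) × I-2 (clear).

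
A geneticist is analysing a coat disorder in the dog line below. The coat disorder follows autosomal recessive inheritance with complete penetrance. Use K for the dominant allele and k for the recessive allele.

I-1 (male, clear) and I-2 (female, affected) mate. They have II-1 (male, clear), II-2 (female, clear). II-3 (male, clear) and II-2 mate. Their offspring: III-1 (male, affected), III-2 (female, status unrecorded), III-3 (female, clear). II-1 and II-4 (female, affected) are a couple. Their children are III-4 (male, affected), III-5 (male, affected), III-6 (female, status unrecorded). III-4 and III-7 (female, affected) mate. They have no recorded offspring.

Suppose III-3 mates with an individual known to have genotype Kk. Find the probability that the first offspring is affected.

1/6

II-3 is clear so carries K and passed k to III-1 (kk), so II-3 is Kk.
II-2 is clear so carries K and received k from I-2 (kk), so II-2 is Kk.
III-3 is a clear offspring of II-3 (Kk) × II-2 (Kk), whose cross gives 1/4 KK : 1/2 Kk : 1/4 kk; conditioning on being clear, III-3 is KK with probability 1/3, Kk with probability 2/3.
Summing over parental genotype combinations, P(offspring is affected) = 2/3·1/4 = 1/6.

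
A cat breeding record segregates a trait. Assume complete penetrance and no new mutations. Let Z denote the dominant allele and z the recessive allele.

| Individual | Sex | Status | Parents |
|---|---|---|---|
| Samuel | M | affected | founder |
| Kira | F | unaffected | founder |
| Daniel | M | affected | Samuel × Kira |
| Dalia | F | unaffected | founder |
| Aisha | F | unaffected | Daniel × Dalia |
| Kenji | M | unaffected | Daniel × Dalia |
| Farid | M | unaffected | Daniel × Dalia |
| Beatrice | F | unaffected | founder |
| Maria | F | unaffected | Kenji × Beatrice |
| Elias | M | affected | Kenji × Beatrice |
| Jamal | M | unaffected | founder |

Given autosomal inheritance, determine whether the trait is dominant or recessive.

recessive

Kenji and Beatrice are both unaffected yet have an affected child Elias. Under dominance, an affected child requires at least one affected parent, so the trait cannot be dominant.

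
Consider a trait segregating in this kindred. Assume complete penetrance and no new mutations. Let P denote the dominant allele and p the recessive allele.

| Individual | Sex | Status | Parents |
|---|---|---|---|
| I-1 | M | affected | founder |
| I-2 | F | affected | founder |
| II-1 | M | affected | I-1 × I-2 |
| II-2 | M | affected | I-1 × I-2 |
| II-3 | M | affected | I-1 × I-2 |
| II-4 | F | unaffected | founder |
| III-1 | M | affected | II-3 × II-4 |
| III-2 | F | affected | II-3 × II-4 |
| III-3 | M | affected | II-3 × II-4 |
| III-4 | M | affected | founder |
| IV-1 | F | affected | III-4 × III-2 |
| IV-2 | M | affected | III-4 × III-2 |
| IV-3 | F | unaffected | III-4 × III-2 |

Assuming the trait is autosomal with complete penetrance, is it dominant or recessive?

dominant

III-4 and III-2 are both affected yet have an unaffected child IV-3. Under a recessive model two affected parents are homozygous and every child would be affected, so the trait cannot be recessive.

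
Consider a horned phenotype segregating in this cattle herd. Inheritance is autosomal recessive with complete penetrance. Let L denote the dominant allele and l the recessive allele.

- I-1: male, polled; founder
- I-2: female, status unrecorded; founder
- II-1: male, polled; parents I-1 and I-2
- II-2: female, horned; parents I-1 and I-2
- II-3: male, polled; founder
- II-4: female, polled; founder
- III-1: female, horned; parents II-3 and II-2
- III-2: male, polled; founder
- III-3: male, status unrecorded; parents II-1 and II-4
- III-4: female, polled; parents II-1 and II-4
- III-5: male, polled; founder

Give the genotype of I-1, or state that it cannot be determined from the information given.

From phenotype alone, I-1 is LL or Ll.
I-1 is polled so carries L and passed l to II-2 (ll), so I-1 is Ll.

Ll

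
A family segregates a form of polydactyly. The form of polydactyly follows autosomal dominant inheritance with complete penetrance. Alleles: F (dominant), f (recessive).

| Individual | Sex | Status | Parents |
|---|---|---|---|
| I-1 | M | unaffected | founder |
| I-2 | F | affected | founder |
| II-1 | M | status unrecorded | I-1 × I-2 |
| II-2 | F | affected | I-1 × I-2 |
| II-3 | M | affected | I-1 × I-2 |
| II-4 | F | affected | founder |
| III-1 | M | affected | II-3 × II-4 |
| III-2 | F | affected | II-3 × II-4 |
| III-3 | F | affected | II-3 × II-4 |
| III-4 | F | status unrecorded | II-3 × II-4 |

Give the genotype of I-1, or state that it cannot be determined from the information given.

ff

I-1 is unaffected, so I-1 is ff.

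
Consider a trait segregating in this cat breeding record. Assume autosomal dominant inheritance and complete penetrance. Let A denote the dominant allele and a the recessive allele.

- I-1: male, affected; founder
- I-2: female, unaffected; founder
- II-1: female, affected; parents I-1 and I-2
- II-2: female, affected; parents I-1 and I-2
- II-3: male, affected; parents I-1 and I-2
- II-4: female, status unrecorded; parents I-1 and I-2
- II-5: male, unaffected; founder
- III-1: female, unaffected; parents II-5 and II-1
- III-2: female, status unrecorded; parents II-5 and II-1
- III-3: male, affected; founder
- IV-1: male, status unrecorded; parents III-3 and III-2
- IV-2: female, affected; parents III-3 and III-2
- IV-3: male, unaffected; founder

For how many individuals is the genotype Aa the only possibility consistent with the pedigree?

Obligate heterozygotes: II-1 is affected so carries A and received a from I-2 (aa), so II-1 is Aa; II-2 is affected so carries A and received a from I-2 (aa), so II-2 is Aa; II-3 is affected so carries A and received a from I-2 (aa), so II-3 is Aa.
Every other individual is either homozygous by phenotype or has at least one consistent homozygous assignment, so the count is 3.

3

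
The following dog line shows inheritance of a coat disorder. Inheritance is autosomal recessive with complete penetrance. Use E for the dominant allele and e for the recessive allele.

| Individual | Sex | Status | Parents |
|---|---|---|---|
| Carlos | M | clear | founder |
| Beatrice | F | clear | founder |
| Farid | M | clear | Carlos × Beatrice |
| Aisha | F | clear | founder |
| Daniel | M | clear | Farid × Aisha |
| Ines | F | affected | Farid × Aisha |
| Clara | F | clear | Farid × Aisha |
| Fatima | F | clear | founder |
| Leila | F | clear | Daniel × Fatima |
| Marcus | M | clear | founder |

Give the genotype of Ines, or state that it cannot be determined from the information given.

ee

Ines is affected, so Ines is ee.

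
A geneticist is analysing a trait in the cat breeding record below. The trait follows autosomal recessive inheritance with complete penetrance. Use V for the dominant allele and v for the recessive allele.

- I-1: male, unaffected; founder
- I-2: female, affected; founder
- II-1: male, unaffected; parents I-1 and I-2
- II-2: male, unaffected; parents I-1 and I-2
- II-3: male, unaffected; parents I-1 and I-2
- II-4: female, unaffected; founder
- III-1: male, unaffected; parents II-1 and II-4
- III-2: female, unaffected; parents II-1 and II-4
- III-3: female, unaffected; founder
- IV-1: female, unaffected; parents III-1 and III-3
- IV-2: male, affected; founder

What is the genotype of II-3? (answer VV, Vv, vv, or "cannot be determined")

Vv

From phenotype alone, II-3 is VV or Vv.
II-3 is unaffected so carries V and received v from I-2 (vv), so II-3 is Vv.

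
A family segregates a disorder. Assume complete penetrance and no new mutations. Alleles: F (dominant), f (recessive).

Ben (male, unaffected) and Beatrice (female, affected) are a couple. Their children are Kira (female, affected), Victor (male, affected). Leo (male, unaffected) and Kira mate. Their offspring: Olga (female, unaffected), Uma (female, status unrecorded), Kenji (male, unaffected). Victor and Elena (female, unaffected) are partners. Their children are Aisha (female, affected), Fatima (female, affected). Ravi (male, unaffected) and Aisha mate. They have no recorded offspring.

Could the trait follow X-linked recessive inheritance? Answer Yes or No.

No

Under X-linked recessive, Kira (affected, female) cannot arise from Ben (unaffected) × Beatrice (affected).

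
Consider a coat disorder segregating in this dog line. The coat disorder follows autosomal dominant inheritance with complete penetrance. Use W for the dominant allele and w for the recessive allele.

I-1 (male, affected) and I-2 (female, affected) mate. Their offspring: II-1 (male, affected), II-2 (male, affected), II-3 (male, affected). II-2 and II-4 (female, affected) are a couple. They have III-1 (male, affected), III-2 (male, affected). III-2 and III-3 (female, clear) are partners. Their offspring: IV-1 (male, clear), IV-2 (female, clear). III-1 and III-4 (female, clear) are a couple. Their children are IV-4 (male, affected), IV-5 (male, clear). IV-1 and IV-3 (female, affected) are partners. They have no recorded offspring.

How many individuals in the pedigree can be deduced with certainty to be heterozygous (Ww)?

3

Obligate heterozygotes: III-1 is affected so carries W and passed w to IV-5 (ww), so III-1 is Ww; III-2 is affected so carries W and passed w to IV-1 (ww), so III-2 is Ww; IV-4 is affected so carries W and received w from III-4 (ww), so IV-4 is Ww.
Every other individual is either homozygous by phenotype or has at least one consistent homozygous assignment, so the count is 3.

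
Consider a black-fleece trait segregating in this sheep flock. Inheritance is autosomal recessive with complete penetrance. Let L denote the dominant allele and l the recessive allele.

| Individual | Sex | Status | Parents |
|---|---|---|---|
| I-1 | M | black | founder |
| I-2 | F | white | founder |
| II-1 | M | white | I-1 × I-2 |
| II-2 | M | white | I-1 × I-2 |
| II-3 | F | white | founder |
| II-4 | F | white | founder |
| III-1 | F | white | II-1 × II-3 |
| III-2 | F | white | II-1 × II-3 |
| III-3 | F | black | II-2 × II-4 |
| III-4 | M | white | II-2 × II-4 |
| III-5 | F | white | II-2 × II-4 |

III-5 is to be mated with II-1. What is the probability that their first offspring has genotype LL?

II-2 is white so carries L and received l from I-1 (ll), so II-2 is Ll.
II-4 is white so carries L and passed l to III-3 (ll), so II-4 is Ll.
III-5 is a white offspring of II-2 (Ll) × II-4 (Ll), whose cross gives 1/4 LL : 1/2 Ll : 1/4 ll; conditioning on being white, III-5 is LL with probability 1/3, Ll with probability 2/3.
II-1 is white so carries L and received l from I-1 (ll), so II-1 is Ll.
Summing over parental genotype combinations, P(offspring has genotype LL) = 1/3·1/2 + 2/3·1/4 = 1/3.

1/3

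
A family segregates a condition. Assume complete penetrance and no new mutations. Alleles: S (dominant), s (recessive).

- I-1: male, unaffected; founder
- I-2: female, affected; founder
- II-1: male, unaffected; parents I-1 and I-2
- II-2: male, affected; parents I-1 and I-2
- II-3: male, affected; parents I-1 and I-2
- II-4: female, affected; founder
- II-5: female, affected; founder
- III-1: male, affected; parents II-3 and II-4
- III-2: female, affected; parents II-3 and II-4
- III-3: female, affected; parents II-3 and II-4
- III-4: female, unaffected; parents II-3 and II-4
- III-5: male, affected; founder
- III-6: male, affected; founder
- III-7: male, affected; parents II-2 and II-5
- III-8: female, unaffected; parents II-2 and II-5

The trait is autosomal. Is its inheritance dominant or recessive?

II-3 and II-4 are both affected yet have an unaffected child III-4. Under a recessive model two affected parents are homozygous and every child would be affected, so the trait cannot be recessive.

dominant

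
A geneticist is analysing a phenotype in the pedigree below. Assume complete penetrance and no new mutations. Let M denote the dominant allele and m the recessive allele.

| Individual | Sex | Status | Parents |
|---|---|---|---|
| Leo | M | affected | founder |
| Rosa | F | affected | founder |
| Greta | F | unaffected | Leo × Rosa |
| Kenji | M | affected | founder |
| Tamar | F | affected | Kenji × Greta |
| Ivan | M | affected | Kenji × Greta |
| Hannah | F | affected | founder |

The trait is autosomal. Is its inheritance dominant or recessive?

dominant

Leo and Rosa are both affected yet have an unaffected child Greta. Under a recessive model two affected parents are homozygous and every child would be affected, so the trait cannot be recessive.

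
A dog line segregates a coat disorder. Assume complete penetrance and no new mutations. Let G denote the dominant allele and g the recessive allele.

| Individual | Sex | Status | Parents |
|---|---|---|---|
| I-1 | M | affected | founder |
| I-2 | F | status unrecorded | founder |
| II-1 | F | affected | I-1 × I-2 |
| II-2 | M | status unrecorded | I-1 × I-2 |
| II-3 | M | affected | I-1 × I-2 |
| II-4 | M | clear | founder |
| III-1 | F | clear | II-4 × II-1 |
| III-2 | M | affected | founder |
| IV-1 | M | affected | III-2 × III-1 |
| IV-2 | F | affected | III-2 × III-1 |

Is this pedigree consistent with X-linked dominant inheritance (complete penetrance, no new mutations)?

No

Under X-linked dominant, IV-1 (affected, male) cannot arise from III-2 (affected) × III-1 (clear).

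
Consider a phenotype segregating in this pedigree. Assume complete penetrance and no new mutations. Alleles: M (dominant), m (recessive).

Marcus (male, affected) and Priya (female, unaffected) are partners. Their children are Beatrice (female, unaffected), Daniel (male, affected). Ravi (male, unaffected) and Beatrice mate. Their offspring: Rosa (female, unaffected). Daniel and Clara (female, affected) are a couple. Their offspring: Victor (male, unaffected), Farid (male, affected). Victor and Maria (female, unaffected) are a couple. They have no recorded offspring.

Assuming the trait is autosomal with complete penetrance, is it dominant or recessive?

Daniel and Clara are both affected yet have an unaffected child Victor. Under a recessive model two affected parents are homozygous and every child would be affected, so the trait cannot be recessive.

dominant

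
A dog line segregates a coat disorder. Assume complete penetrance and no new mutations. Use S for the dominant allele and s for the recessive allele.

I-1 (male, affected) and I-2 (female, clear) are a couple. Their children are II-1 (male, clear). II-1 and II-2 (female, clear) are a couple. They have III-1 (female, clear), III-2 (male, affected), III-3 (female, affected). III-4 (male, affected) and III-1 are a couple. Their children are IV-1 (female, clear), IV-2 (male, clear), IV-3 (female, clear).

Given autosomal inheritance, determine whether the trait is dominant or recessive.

recessive

II-1 and II-2 are both clear yet have an affected child III-2. Under dominance, an affected child requires at least one affected parent, so the trait cannot be dominant.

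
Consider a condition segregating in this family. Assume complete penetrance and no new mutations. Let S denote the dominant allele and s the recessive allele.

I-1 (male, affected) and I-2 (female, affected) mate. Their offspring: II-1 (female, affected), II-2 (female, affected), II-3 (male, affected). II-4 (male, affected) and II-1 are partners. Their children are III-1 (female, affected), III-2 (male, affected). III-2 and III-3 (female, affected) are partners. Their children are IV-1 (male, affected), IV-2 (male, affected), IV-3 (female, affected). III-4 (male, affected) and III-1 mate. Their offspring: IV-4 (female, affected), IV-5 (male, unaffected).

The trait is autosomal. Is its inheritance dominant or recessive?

dominant

III-4 and III-1 are both affected yet have an unaffected child IV-5. Under a recessive model two affected parents are homozygous and every child would be affected, so the trait cannot be recessive.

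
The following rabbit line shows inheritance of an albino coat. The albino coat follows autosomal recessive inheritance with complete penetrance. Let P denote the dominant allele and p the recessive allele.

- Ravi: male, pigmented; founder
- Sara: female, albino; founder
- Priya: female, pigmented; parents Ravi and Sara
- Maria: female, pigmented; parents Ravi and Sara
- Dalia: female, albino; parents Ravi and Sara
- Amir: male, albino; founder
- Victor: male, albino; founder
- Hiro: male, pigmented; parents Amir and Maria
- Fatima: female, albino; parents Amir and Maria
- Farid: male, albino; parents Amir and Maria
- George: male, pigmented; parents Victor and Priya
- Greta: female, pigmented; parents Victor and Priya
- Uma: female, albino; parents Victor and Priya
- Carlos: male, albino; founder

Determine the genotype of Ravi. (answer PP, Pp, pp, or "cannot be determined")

Pp

From phenotype alone, Ravi is PP or Pp.
Ravi is pigmented so carries P and passed p to Dalia (pp), so Ravi is Pp.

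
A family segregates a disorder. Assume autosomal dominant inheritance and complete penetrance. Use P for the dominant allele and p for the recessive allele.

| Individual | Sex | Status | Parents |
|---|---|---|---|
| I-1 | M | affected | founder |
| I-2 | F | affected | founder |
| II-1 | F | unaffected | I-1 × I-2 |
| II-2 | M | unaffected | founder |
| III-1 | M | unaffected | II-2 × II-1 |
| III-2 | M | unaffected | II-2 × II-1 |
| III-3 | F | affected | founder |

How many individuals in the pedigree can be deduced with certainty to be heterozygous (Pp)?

Obligate heterozygotes: I-1 is affected so carries P and passed p to II-1 (pp), so I-1 is Pp; I-2 is affected so carries P and passed p to II-1 (pp), so I-2 is Pp.
Every other individual is either homozygous by phenotype or has at least one consistent homozygous assignment, so the count is 2.

2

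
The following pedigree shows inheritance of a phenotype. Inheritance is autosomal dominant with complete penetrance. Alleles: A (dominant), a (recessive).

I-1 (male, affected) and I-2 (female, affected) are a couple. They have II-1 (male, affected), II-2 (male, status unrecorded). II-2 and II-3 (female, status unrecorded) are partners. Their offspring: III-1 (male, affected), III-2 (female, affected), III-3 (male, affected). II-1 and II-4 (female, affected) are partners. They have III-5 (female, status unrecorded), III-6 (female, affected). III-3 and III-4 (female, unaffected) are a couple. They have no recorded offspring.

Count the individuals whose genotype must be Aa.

No individual's genotype is forced to Aa by the pedigree, so the count is 0.

0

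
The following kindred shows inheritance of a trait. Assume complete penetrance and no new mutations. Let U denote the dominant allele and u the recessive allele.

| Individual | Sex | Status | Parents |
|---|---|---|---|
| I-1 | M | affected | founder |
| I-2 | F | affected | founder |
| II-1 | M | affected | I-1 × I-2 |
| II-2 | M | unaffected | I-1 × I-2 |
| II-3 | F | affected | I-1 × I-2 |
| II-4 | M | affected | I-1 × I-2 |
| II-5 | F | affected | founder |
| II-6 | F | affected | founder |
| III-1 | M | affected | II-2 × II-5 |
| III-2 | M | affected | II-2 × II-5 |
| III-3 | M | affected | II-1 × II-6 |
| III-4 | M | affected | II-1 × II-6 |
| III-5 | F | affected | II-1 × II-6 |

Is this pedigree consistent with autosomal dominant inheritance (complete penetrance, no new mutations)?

Yes

A consistent assignment under autosomal dominant exists: I-1 Uu, I-2 Uu, II-1 UU, II-2 uu, II-3 UU, II-4 UU, II-5 UU, II-6 UU, III-1 Uu, III-2 Uu, III-3 UU, III-4 UU, III-5 UU.
In this assignment every recorded phenotype matches its genotype and every non-founder's genotype is obtainable from its parents' genotypes, so the pedigree is consistent.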